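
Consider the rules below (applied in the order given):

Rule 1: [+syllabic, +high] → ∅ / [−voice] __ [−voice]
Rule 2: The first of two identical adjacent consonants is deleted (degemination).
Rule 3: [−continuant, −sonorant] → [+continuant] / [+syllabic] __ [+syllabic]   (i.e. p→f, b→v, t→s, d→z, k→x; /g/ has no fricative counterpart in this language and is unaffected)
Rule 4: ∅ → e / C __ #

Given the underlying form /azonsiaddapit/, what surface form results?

azonsiazapte

Rule 1 (high vowel syncope): /i/ is a high vowel flanked by voiceless consonants /p/ and /t/, so it deletes. /azonsiaddapit/ → azonsiaddapt.
Rule 2 (degemination): /dd/ is a geminate; the first /d/ deletes. /azonsiaddapt/ → azonsiadapt.
Rule 3 (intervocalic spirantization): /d/ is a stop between vowels /a/ and /a/, so it spirantizes to the fricative [z]. /azonsiadapt/ → azonsiazapt.
Rule 4 (final e-epenthesis): the form ends in the consonant /t/, so [e] is inserted word-finally. /azonsiazapt/ → azonsiazapte.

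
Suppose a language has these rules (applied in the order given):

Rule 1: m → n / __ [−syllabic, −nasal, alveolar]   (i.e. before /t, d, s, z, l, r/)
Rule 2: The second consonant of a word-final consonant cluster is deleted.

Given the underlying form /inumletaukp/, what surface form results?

inunletauk

Rule 1 (nasal place assimilation): /m/ precedes the alveolar consonant /l/, so it assimilates in place to [n]. /inumletaukp/ → inunletaukp.
Rule 2 (final cluster simplification): /p/ is the second consonant of a word-final cluster /kp/, so it deletes. /inunletaukp/ → inunletauk.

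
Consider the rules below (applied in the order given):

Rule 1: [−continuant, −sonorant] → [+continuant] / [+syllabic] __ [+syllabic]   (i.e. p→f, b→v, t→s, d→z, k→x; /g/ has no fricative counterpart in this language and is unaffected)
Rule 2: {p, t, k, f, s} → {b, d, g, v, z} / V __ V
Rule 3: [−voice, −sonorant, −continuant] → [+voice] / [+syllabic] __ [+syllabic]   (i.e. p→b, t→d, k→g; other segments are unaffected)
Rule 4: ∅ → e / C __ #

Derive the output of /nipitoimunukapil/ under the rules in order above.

Rule 1 (intervocalic spirantization): /p/ is a stop between vowels /i/ and /i/, so it spirantizes to the fricative [f]. /t/ is a stop between vowels /i/ and /o/, so it spirantizes to the fricative [s]. /k/ is a stop between vowels /u/ and /a/, so it spirantizes to the fricative [x]. /p/ is a stop between vowels /a/ and /i/, so it spirantizes to the fricative [f]. /nipitoimunukapil/ → nifisoimunuxafil.
Rule 2 (intervocalic voicing): /f/ is a voiceless obstruent between vowels /i/ and /i/, so it voices to [v]. /s/ is a voiceless obstruent between vowels /i/ and /o/, so it voices to [z]. /f/ is a voiceless obstruent between vowels /a/ and /i/, so it voices to [v]. /nifisoimunuxafil/ → nivizoimunuxavil.
Rule 3 (intervocalic voicing): no segment meets the environment; /nivizoimunuxavil/ is unchanged.
Rule 4 (final e-epenthesis): the form ends in the consonant /l/, so [e] is inserted word-finally. /nivizoimunuxavil/ → nivizoimunuxavile.

nivizoimunuxavile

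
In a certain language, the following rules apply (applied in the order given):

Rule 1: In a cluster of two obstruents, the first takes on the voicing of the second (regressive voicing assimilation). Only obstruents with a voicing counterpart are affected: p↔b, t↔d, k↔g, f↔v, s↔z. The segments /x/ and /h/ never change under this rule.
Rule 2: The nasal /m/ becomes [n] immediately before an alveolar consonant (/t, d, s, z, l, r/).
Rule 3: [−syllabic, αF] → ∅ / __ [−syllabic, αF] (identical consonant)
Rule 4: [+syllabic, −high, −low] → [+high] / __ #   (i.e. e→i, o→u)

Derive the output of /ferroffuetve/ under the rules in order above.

Rule 1 (regressive voicing assimilation): /t/ precedes the voiced obstruent /v/, so it voices to [d] by assimilation. /ferroffuetve/ → ferroffuedve.
Rule 2 (nasal place assimilation): no segment meets the environment; /ferroffuedve/ is unchanged.
Rule 3 (degemination): /rr/ is a geminate; the first /r/ deletes. /ff/ is a geminate; the first /f/ deletes. /ferroffuedve/ → ferofuedve.
Rule 4 (final vowel raising): /e/ is a mid vowel in word-final position, so it raises to [i]. /ferofuedve/ → ferofuedvi.

ferofuedvi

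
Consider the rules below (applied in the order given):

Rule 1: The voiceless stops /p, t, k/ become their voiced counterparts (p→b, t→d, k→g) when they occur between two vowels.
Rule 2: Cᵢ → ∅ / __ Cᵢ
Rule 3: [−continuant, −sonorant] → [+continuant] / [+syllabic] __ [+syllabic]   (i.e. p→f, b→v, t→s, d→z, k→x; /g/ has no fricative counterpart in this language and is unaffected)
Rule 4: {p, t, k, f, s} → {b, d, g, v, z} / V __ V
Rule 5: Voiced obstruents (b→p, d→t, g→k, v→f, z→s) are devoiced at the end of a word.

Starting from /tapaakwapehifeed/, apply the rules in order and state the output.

tavaakwavehiveet

Rule 1 (intervocalic voicing): /p/ is a voiceless stop between vowels /a/ and /a/, so it voices to [b]. /p/ is a voiceless stop between vowels /a/ and /e/, so it voices to [b]. /tapaakwapehifeed/ → tabaakwabehifeed.
Rule 2 (degemination): no segment meets the environment; /tabaakwabehifeed/ is unchanged.
Rule 3 (intervocalic spirantization): /b/ is a stop between vowels /a/ and /a/, so it spirantizes to the fricative [v]. /b/ is a stop between vowels /a/ and /e/, so it spirantizes to the fricative [v]. /tabaakwabehifeed/ → tavaakwavehifeed.
Rule 4 (intervocalic voicing): /f/ is a voiceless obstruent between vowels /i/ and /e/, so it voices to [v]. /tavaakwavehifeed/ → tavaakwavehiveed.
Rule 5 (final devoicing): /d/ is a voiced obstruent in word-final position, so it devoices to [t]. /tavaakwavehiveed/ → tavaakwavehiveet.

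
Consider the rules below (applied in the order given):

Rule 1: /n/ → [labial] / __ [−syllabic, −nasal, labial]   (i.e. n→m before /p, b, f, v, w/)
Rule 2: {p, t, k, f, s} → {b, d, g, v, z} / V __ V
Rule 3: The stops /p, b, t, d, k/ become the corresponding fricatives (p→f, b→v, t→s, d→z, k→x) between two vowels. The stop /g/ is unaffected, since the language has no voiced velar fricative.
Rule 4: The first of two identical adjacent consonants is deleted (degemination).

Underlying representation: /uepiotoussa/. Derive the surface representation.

Rule 1 (nasal place assimilation): no segment meets the environment; /uepiotoussa/ is unchanged.
Rule 2 (intervocalic voicing): /p/ is a voiceless obstruent between vowels /e/ and /i/, so it voices to [b]. /t/ is a voiceless obstruent between vowels /o/ and /o/, so it voices to [d]. /uepiotoussa/ → uebiodoussa.
Rule 3 (intervocalic spirantization): /b/ is a stop between vowels /e/ and /i/, so it spirantizes to the fricative [v]. /d/ is a stop between vowels /o/ and /o/, so it spirantizes to the fricative [z]. /uebiodoussa/ → ueviozoussa.
Rule 4 (degemination): /ss/ is a geminate; the first /s/ deletes. /ueviozoussa/ → ueviozousa.

ueviozousa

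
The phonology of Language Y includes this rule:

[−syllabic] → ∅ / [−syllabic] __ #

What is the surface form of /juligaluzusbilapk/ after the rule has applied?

/k/ is the second consonant of a word-final cluster /pk/, so it deletes.
The other instances of /j/, /l/, /g/, /z/, /s/, /b/, /p/ do not occur in the required environment and remain unchanged.
Surface form: [juligaluzusbilap].

juligaluzusbilap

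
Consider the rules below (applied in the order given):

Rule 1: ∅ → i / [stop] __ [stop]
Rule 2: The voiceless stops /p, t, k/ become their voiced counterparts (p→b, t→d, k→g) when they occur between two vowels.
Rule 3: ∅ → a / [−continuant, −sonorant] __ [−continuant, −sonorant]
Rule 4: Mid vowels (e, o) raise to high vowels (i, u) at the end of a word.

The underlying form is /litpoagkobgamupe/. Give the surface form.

Rule 1 (stop-cluster i-epenthesis): /t/ and /p/ form a stop–stop cluster, so [i] is inserted between them. /g/ and /k/ form a stop–stop cluster, so [i] is inserted between them. /b/ and /g/ form a stop–stop cluster, so [i] is inserted between them. /litpoagkobgamupe/ → litipoagikobigamupe.
Rule 2 (intervocalic voicing): /t/ is a voiceless stop between vowels /i/ and /i/, so it voices to [d]. /p/ is a voiceless stop between vowels /i/ and /o/, so it voices to [b]. /k/ is a voiceless stop between vowels /i/ and /o/, so it voices to [g]. /p/ is a voiceless stop between vowels /u/ and /e/, so it voices to [b]. /litipoagikobigamupe/ → lidiboagigobigamube.
Rule 3 (stop-cluster a-epenthesis): no segment meets the environment; /lidiboagigobigamube/ is unchanged.
Rule 4 (final vowel raising): /e/ is a mid vowel in word-final position, so it raises to [i]. /lidiboagigobigamube/ → lidiboagigobigamubi.

lidiboagigobigamubi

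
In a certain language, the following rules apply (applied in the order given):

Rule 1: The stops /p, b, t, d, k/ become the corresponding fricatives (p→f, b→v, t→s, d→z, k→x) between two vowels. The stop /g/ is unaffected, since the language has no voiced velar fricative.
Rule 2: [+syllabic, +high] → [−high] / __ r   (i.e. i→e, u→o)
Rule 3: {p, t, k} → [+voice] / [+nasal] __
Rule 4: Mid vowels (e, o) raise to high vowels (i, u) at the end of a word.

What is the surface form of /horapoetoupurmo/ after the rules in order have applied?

Rule 1 (intervocalic spirantization): /p/ is a stop between vowels /a/ and /o/, so it spirantizes to the fricative [f]. /t/ is a stop between vowels /e/ and /o/, so it spirantizes to the fricative [s]. /p/ is a stop between vowels /u/ and /u/, so it spirantizes to the fricative [f]. /horapoetoupurmo/ → horafoesoufurmo.
Rule 2 (pre-rhotic lowering): /u/ is a high vowel immediately before /r/, so it lowers to [o]. /horafoesoufurmo/ → horafoesouformo.
Rule 3 (post-nasal voicing): no segment meets the environment; /horafoesouformo/ is unchanged.
Rule 4 (final vowel raising): /o/ is a mid vowel in word-final position, so it raises to [u]. /horafoesouformo/ → horafoesouformu.

horafoesouformu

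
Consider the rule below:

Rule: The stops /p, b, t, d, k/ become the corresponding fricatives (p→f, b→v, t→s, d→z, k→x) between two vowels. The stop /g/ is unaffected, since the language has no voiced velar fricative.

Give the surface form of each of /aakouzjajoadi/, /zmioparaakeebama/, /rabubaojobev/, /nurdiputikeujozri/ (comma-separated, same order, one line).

aaxouzjajoazi, zmiofaraaxeevama, ravuvaojovev, nurdifusixeujozri

/aakouzjajoadi/: /k/ is a stop between vowels /a/ and /o/, so it spirantizes to the fricative [x]. /d/ is a stop between vowels /a/ and /i/, so it spirantizes to the fricative [z]. → [aaxouzjajoazi].
/zmioparaakeebama/: /p/ is a stop between vowels /o/ and /a/, so it spirantizes to the fricative [f]. /k/ is a stop between vowels /a/ and /e/, so it spirantizes to the fricative [x]. /b/ is a stop between vowels /e/ and /a/, so it spirantizes to the fricative [v]. → [zmiofaraaxeevama].
/rabubaojobev/: /b/ is a stop between vowels /a/ and /u/, so it spirantizes to the fricative [v]. /b/ is a stop between vowels /u/ and /a/, so it spirantizes to the fricative [v]. /b/ is a stop between vowels /o/ and /e/, so it spirantizes to the fricative [v]. → [ravuvaojovev].
/nurdiputikeujozri/: /p/ is a stop between vowels /i/ and /u/, so it spirantizes to the fricative [f]. /t/ is a stop between vowels /u/ and /i/, so it spirantizes to the fricative [s]. /k/ is a stop between vowels /i/ and /e/, so it spirantizes to the fricative [x]. → [nurdifusixeujozri].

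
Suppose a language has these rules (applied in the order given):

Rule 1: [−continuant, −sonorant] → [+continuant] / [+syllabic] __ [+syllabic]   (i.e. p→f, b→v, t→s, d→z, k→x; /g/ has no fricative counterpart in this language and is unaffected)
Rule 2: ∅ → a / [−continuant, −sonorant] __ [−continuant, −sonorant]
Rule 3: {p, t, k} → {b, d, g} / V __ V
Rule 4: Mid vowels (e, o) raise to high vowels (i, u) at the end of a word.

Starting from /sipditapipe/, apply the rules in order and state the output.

sibadisafifi

Rule 1 (intervocalic spirantization): /t/ is a stop between vowels /i/ and /a/, so it spirantizes to the fricative [s]. /p/ is a stop between vowels /a/ and /i/, so it spirantizes to the fricative [f]. /p/ is a stop between vowels /i/ and /e/, so it spirantizes to the fricative [f]. /sipditapipe/ → sipdisafife.
Rule 2 (stop-cluster a-epenthesis): /p/ and /d/ form a stop–stop cluster, so [a] is inserted between them. /sipdisafife/ → sipadisafife.
Rule 3 (intervocalic voicing): /p/ is a voiceless stop between vowels /i/ and /a/, so it voices to [b]. /sipadisafife/ → sibadisafife.
Rule 4 (final vowel raising): /e/ is a mid vowel in word-final position, so it raises to [i]. /sibadisafife/ → sibadisafifi.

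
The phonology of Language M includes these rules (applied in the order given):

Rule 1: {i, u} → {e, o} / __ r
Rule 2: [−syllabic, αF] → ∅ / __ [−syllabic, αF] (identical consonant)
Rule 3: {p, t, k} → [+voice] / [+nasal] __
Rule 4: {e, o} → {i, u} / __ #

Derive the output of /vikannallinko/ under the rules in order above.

vikanalingu

Rule 1 (pre-rhotic lowering): no segment meets the environment; /vikannallinko/ is unchanged.
Rule 2 (degemination): /nn/ is a geminate; the first /n/ deletes. /ll/ is a geminate; the first /l/ deletes. /vikannallinko/ → vikanalinko.
Rule 3 (post-nasal voicing): /k/ is a voiceless stop immediately after the nasal /n/, so it voices to [g]. /vikanalinko/ → vikanalingo.
Rule 4 (final vowel raising): /o/ is a mid vowel in word-final position, so it raises to [u]. /vikanalingo/ → vikanalingu.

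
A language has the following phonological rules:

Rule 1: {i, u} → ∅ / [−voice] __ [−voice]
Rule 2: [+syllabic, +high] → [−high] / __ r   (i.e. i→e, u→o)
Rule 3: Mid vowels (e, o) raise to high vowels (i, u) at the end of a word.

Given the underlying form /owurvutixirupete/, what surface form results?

Rule 1 (high vowel syncope): /i/ is a high vowel flanked by voiceless consonants /t/ and /x/, so it deletes. /owurvutixirupete/ → owurvutxirupete.
Rule 2 (pre-rhotic lowering): /u/ is a high vowel immediately before /r/, so it lowers to [o]. /i/ is a high vowel immediately before /r/, so it lowers to [e]. /owurvutxirupete/ → oworvutxerupete.
Rule 3 (final vowel raising): /e/ is a mid vowel in word-final position, so it raises to [i]. /oworvutxerupete/ → oworvutxerupeti.

oworvutxerupeti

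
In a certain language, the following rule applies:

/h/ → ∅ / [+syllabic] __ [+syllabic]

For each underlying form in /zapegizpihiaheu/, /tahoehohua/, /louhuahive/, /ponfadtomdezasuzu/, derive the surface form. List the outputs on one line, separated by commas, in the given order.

zapegizpiiaeu, taoeoua, louuaive, ponfadtomdezasuzu

/zapegizpihiaheu/: /h/ occurs between vowels /i/ and /i/, so it deletes. /h/ occurs between vowels /a/ and /e/, so it deletes. → [zapegizpiiaeu].
/tahoehohua/: /h/ occurs between vowels /a/ and /o/, so it deletes. /h/ occurs between vowels /e/ and /o/, so it deletes. /h/ occurs between vowels /o/ and /u/, so it deletes. → [taoeoua].
/louhuahive/: /h/ occurs between vowels /u/ and /u/, so it deletes. /h/ occurs between vowels /a/ and /i/, so it deletes. → [louuaive].
/ponfadtomdezasuzu/: the rule's environment is not met; surfaces unchanged as [ponfadtomdezasuzu].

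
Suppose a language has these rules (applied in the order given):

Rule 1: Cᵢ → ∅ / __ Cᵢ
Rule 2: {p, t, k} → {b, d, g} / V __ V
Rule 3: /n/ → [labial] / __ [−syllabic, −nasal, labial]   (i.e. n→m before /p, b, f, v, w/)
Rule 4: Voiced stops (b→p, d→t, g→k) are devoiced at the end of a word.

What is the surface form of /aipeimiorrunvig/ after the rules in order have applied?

aibeimiorumvik

Rule 1 (degemination): /rr/ is a geminate; the first /r/ deletes. /aipeimiorrunvig/ → aipeimiorunvig.
Rule 2 (intervocalic voicing): /p/ is a voiceless stop between vowels /i/ and /e/, so it voices to [b]. /aipeimiorunvig/ → aibeimiorunvig.
Rule 3 (nasal place assimilation): /n/ precedes the labial consonant /v/, so it assimilates in place to [m]. /aibeimiorunvig/ → aibeimiorumvig.
Rule 4 (final devoicing): /g/ is a voiced stop in word-final position, so it devoices to [k]. /aibeimiorumvig/ → aibeimiorumvik.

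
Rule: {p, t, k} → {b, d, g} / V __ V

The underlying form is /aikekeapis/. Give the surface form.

aigegeabis

/k/ is a voiceless stop between vowels /i/ and /e/, so it voices to [g].
/k/ is a voiceless stop between vowels /e/ and /e/, so it voices to [g].
/p/ is a voiceless stop between vowels /a/ and /i/, so it voices to [b].
Surface form: [aigegeabis].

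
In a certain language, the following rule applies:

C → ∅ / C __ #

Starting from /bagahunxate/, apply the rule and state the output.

No segment of /bagahunxate/ meets the structural description of the rule, so the form surfaces unchanged.

bagahunxate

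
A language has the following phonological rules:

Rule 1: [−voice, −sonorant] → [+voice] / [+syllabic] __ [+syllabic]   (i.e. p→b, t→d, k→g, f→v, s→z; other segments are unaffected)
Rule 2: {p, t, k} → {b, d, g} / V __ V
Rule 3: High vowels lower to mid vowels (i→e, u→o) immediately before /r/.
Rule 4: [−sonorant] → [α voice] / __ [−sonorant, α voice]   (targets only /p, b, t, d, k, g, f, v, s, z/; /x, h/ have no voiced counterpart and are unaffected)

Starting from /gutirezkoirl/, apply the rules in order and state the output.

Rule 1 (intervocalic voicing): /t/ is a voiceless obstruent between vowels /u/ and /i/, so it voices to [d]. /gutirezkoirl/ → gudirezkoirl.
Rule 2 (intervocalic voicing): no segment meets the environment; /gudirezkoirl/ is unchanged.
Rule 3 (pre-rhotic lowering): /i/ is a high vowel immediately before /r/, so it lowers to [e]. /i/ is a high vowel immediately before /r/, so it lowers to [e]. /gudirezkoirl/ → guderezkoerl.
Rule 4 (regressive voicing assimilation): /z/ precedes the voiceless obstruent /k/, so it devoices to [s] by assimilation. /guderezkoerl/ → gudereskoerl.

gudereskoerl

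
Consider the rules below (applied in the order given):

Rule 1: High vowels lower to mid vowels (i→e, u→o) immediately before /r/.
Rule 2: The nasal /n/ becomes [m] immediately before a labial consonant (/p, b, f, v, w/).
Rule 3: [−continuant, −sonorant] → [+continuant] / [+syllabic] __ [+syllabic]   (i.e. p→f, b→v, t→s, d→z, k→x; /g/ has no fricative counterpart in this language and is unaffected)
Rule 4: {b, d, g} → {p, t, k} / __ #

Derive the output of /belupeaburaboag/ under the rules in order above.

Rule 1 (pre-rhotic lowering): /u/ is a high vowel immediately before /r/, so it lowers to [o]. /belupeaburaboag/ → belupeaboraboag.
Rule 2 (nasal place assimilation): no segment meets the environment; /belupeaboraboag/ is unchanged.
Rule 3 (intervocalic spirantization): /p/ is a stop between vowels /u/ and /e/, so it spirantizes to the fricative [f]. /b/ is a stop between vowels /a/ and /o/, so it spirantizes to the fricative [v]. /b/ is a stop between vowels /a/ and /o/, so it spirantizes to the fricative [v]. /belupeaboraboag/ → belufeavoravoag.
Rule 4 (final devoicing): /g/ is a voiced stop in word-final position, so it devoices to [k]. /belufeavoravoag/ → belufeavoravoak.

belufeavoravoak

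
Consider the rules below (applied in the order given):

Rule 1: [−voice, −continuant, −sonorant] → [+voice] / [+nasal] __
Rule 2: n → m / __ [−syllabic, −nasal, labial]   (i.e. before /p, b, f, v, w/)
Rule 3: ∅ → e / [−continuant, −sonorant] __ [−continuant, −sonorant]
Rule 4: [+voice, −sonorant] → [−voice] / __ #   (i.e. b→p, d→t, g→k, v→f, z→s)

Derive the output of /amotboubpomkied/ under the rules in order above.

Rule 1 (post-nasal voicing): /k/ is a voiceless stop immediately after the nasal /m/, so it voices to [g]. /amotboubpomkied/ → amotboubpomgied.
Rule 2 (nasal place assimilation): no segment meets the environment; /amotboubpomgied/ is unchanged.
Rule 3 (stop-cluster e-epenthesis): /t/ and /b/ form a stop–stop cluster, so [e] is inserted between them. /b/ and /p/ form a stop–stop cluster, so [e] is inserted between them. /amotboubpomgied/ → amoteboubepomgied.
Rule 4 (final devoicing): /d/ is a voiced obstruent in word-final position, so it devoices to [t]. /amoteboubepomgied/ → amoteboubepomgiet.

amoteboubepomgiet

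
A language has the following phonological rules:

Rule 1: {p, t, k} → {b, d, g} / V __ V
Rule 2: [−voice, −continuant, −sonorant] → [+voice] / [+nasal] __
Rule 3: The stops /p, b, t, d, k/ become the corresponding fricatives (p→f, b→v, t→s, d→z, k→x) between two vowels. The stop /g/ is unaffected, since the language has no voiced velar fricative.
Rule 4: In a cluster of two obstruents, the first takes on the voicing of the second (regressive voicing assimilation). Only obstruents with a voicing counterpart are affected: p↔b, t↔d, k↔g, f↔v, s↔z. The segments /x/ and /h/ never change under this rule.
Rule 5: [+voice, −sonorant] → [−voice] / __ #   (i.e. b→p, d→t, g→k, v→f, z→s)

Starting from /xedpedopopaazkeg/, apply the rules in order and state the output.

Rule 1 (intervocalic voicing): /p/ is a voiceless stop between vowels /o/ and /o/, so it voices to [b]. /p/ is a voiceless stop between vowels /o/ and /a/, so it voices to [b]. /xedpedopopaazkeg/ → xedpedobobaazkeg.
Rule 2 (post-nasal voicing): no segment meets the environment; /xedpedobobaazkeg/ is unchanged.
Rule 3 (intervocalic spirantization): /d/ is a stop between vowels /e/ and /o/, so it spirantizes to the fricative [z]. /b/ is a stop between vowels /o/ and /o/, so it spirantizes to the fricative [v]. /b/ is a stop between vowels /o/ and /a/, so it spirantizes to the fricative [v]. /xedpedobobaazkeg/ → xedpezovovaazkeg.
Rule 4 (regressive voicing assimilation): /d/ precedes the voiceless obstruent /p/, so it devoices to [t] by assimilation. /z/ precedes the voiceless obstruent /k/, so it devoices to [s] by assimilation. /xedpezovovaazkeg/ → xetpezovovaaskeg.
Rule 5 (final devoicing): /g/ is a voiced obstruent in word-final position, so it devoices to [k]. /xetpezovovaaskeg/ → xetpezovovaaskek.

xetpezovovaaskek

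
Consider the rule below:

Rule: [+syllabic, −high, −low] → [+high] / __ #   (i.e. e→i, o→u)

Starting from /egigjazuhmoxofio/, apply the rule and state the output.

/o/ is a mid vowel in word-final position, so it raises to [u].
Surface form: [egigjazuhmoxofiu].

egigjazuhmoxofiu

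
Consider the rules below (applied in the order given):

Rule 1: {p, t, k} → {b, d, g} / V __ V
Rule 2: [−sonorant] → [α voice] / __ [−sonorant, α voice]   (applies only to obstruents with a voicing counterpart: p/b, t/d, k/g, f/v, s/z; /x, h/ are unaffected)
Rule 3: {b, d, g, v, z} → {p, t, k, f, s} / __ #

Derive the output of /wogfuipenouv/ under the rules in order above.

wokfuibenouf

Rule 1 (intervocalic voicing): /p/ is a voiceless stop between vowels /i/ and /e/, so it voices to [b]. /wogfuipenouv/ → wogfuibenouv.
Rule 2 (regressive voicing assimilation): /g/ precedes the voiceless obstruent /f/, so it devoices to [k] by assimilation. /wogfuibenouv/ → wokfuibenouv.
Rule 3 (final devoicing): /v/ is a voiced obstruent in word-final position, so it devoices to [f]. /wokfuibenouv/ → wokfuibenouf.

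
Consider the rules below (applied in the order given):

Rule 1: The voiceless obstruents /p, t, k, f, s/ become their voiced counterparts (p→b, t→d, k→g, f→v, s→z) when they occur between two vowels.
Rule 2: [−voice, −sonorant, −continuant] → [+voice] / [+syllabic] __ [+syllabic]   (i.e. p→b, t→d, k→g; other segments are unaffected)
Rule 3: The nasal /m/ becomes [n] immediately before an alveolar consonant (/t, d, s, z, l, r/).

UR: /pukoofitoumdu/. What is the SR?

Rule 1 (intervocalic voicing): /k/ is a voiceless obstruent between vowels /u/ and /o/, so it voices to [g]. /f/ is a voiceless obstruent between vowels /o/ and /i/, so it voices to [v]. /t/ is a voiceless obstruent between vowels /i/ and /o/, so it voices to [d]. /pukoofitoumdu/ → pugoovidoumdu.
Rule 2 (intervocalic voicing): no segment meets the environment; /pugoovidoumdu/ is unchanged.
Rule 3 (nasal place assimilation): /m/ precedes the alveolar consonant /d/, so it assimilates in place to [n]. /pugoovidoumdu/ → pugoovidoundu.

pugoovidoundu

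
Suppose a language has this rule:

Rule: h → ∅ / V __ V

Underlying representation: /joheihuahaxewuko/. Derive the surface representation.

joeiuaaxewuko

/h/ occurs between vowels /o/ and /e/, so it deletes.
/h/ occurs between vowels /i/ and /u/, so it deletes.
/h/ occurs between vowels /a/ and /a/, so it deletes.
Surface form: [joeiuaaxewuko].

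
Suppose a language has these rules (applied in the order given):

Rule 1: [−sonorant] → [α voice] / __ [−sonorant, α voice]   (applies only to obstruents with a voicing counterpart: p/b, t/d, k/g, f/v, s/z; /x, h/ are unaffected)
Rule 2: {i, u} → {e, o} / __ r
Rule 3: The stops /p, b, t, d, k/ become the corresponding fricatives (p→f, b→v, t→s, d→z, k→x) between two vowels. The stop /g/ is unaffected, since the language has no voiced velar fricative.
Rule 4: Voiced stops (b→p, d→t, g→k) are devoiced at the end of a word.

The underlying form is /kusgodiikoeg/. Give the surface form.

Rule 1 (regressive voicing assimilation): /s/ precedes the voiced obstruent /g/, so it voices to [z] by assimilation. /kusgodiikoeg/ → kuzgodiikoeg.
Rule 2 (pre-rhotic lowering): no segment meets the environment; /kuzgodiikoeg/ is unchanged.
Rule 3 (intervocalic spirantization): /d/ is a stop between vowels /o/ and /i/, so it spirantizes to the fricative [z]. /k/ is a stop between vowels /i/ and /o/, so it spirantizes to the fricative [x]. /kuzgodiikoeg/ → kuzgoziixoeg.
Rule 4 (final devoicing): /g/ is a voiced stop in word-final position, so it devoices to [k]. /kuzgoziixoeg/ → kuzgoziixoek.

kuzgoziixoek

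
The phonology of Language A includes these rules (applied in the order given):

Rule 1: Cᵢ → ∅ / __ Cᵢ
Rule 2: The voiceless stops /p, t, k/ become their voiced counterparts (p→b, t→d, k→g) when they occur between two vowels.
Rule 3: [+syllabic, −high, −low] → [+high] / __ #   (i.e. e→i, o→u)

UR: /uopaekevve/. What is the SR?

Rule 1 (degemination): /vv/ is a geminate; the first /v/ deletes. /uopaekevve/ → uopaekeve.
Rule 2 (intervocalic voicing): /p/ is a voiceless stop between vowels /o/ and /a/, so it voices to [b]. /k/ is a voiceless stop between vowels /e/ and /e/, so it voices to [g]. /uopaekeve/ → uobaegeve.
Rule 3 (final vowel raising): /e/ is a mid vowel in word-final position, so it raises to [i]. /uobaegeve/ → uobaegevi.

uobaegevi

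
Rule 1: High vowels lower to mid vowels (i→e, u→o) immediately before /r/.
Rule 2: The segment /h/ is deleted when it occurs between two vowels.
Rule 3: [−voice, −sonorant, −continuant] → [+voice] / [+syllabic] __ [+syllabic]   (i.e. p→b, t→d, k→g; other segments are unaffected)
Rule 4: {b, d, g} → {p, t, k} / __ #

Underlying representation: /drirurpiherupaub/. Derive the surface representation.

Rule 1 (pre-rhotic lowering): /i/ is a high vowel immediately before /r/, so it lowers to [e]. /u/ is a high vowel immediately before /r/, so it lowers to [o]. /drirurpiherupaub/ → drerorpiherupaub.
Rule 2 (intervocalic h-deletion): /h/ occurs between vowels /i/ and /e/, so it deletes. /drerorpiherupaub/ → drerorpierupaub.
Rule 3 (intervocalic voicing): /p/ is a voiceless stop between vowels /u/ and /a/, so it voices to [b]. /drerorpierupaub/ → drerorpierubaub.
Rule 4 (final devoicing): /b/ is a voiced stop in word-final position, so it devoices to [p]. /drerorpierubaub/ → drerorpierubaup.

drerorpierubaup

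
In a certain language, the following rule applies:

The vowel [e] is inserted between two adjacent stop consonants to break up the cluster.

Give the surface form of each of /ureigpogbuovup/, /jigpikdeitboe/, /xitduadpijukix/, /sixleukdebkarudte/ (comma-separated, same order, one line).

ureigepogebuovup, jigepikedeiteboe, xiteduadepijukix, sixleukedebekarudete

/ureigpogbuovup/: /g/ and /p/ form a stop–stop cluster, so [e] is inserted between them. /g/ and /b/ form a stop–stop cluster, so [e] is inserted between them. → [ureigepogebuovup].
/jigpikdeitboe/: /g/ and /p/ form a stop–stop cluster, so [e] is inserted between them. /k/ and /d/ form a stop–stop cluster, so [e] is inserted between them. /t/ and /b/ form a stop–stop cluster, so [e] is inserted between them. → [jigepikedeiteboe].
/xitduadpijukix/: /t/ and /d/ form a stop–stop cluster, so [e] is inserted between them. /d/ and /p/ form a stop–stop cluster, so [e] is inserted between them. → [xiteduadepijukix].
/sixleukdebkarudte/: /k/ and /d/ form a stop–stop cluster, so [e] is inserted between them. /b/ and /k/ form a stop–stop cluster, so [e] is inserted between them. /d/ and /t/ form a stop–stop cluster, so [e] is inserted between them. → [sixleukedebekarudete].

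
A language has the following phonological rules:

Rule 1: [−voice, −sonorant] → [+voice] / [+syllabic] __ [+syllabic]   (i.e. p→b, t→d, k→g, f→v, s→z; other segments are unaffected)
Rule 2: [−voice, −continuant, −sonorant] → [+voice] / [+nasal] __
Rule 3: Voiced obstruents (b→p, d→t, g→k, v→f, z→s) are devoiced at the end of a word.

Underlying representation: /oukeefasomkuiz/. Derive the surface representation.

Rule 1 (intervocalic voicing): /k/ is a voiceless obstruent between vowels /u/ and /e/, so it voices to [g]. /f/ is a voiceless obstruent between vowels /e/ and /a/, so it voices to [v]. /s/ is a voiceless obstruent between vowels /a/ and /o/, so it voices to [z]. /oukeefasomkuiz/ → ougeevazomkuiz.
Rule 2 (post-nasal voicing): /k/ is a voiceless stop immediately after the nasal /m/, so it voices to [g]. /ougeevazomkuiz/ → ougeevazomguiz.
Rule 3 (final devoicing): /z/ is a voiced obstruent in word-final position, so it devoices to [s]. /ougeevazomguiz/ → ougeevazomguis.

ougeevazomguis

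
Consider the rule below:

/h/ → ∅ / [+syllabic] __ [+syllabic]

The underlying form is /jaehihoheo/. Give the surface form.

jaeioeo

/h/ occurs between vowels /e/ and /i/, so it deletes.
/h/ occurs between vowels /i/ and /o/, so it deletes.
/h/ occurs between vowels /o/ and /e/, so it deletes.
Surface form: [jaeioeo].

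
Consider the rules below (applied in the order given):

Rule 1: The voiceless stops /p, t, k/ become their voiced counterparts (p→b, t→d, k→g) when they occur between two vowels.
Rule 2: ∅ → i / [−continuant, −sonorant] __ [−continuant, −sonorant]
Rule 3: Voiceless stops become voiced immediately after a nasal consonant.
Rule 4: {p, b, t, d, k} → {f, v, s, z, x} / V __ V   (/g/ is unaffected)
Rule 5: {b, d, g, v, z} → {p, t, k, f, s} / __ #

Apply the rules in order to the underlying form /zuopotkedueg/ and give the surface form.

Rule 1 (intervocalic voicing): /p/ is a voiceless stop between vowels /o/ and /o/, so it voices to [b]. /zuopotkedueg/ → zuobotkedueg.
Rule 2 (stop-cluster i-epenthesis): /t/ and /k/ form a stop–stop cluster, so [i] is inserted between them. /zuobotkedueg/ → zuobotikedueg.
Rule 3 (post-nasal voicing): no segment meets the environment; /zuobotikedueg/ is unchanged.
Rule 4 (intervocalic spirantization): /b/ is a stop between vowels /o/ and /o/, so it spirantizes to the fricative [v]. /t/ is a stop between vowels /o/ and /i/, so it spirantizes to the fricative [s]. /k/ is a stop between vowels /i/ and /e/, so it spirantizes to the fricative [x]. /d/ is a stop between vowels /e/ and /u/, so it spirantizes to the fricative [z]. /zuobotikedueg/ → zuovosixezueg.
Rule 5 (final devoicing): /g/ is a voiced obstruent in word-final position, so it devoices to [k]. /zuovosixezueg/ → zuovosixezuek.

zuovosixezuek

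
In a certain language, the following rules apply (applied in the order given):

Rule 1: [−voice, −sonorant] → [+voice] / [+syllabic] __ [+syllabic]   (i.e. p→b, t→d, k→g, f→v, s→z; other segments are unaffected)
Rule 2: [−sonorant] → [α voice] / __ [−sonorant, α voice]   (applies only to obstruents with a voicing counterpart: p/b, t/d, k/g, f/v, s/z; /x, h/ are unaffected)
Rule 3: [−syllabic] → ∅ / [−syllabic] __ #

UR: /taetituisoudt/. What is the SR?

Rule 1 (intervocalic voicing): /t/ is a voiceless obstruent between vowels /e/ and /i/, so it voices to [d]. /t/ is a voiceless obstruent between vowels /i/ and /u/, so it voices to [d]. /s/ is a voiceless obstruent between vowels /i/ and /o/, so it voices to [z]. /taetituisoudt/ → taediduizoudt.
Rule 2 (regressive voicing assimilation): /d/ precedes the voiceless obstruent /t/, so it devoices to [t] by assimilation. /taediduizoudt/ → taediduizoutt.
Rule 3 (final cluster simplification): /t/ is the second consonant of a word-final cluster /tt/, so it deletes. /taediduizoutt/ → taediduizout.

taediduizout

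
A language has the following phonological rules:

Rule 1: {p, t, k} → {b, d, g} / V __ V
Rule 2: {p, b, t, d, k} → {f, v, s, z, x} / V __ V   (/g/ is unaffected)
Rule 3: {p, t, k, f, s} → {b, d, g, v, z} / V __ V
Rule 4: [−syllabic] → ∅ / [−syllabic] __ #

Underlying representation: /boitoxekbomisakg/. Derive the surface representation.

boizoxekbomizak

Rule 1 (intervocalic voicing): /t/ is a voiceless stop between vowels /i/ and /o/, so it voices to [d]. /boitoxekbomisakg/ → boidoxekbomisakg.
Rule 2 (intervocalic spirantization): /d/ is a stop between vowels /i/ and /o/, so it spirantizes to the fricative [z]. /boidoxekbomisakg/ → boizoxekbomisakg.
Rule 3 (intervocalic voicing): /s/ is a voiceless obstruent between vowels /i/ and /a/, so it voices to [z]. /boizoxekbomisakg/ → boizoxekbomizakg.
Rule 4 (final cluster simplification): /g/ is the second consonant of a word-final cluster /kg/, so it deletes. /boizoxekbomizakg/ → boizoxekbomizak.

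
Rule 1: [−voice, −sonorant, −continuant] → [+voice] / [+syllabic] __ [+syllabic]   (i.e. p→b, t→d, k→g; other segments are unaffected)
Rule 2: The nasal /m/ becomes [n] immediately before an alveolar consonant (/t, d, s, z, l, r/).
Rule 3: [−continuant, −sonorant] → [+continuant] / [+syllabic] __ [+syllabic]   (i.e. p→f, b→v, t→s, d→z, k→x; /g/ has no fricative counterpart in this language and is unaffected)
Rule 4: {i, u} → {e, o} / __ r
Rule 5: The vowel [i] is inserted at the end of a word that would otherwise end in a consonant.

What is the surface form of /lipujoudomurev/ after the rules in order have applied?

Rule 1 (intervocalic voicing): /p/ is a voiceless stop between vowels /i/ and /u/, so it voices to [b]. /lipujoudomurev/ → libujoudomurev.
Rule 2 (nasal place assimilation): no segment meets the environment; /libujoudomurev/ is unchanged.
Rule 3 (intervocalic spirantization): /b/ is a stop between vowels /i/ and /u/, so it spirantizes to the fricative [v]. /d/ is a stop between vowels /u/ and /o/, so it spirantizes to the fricative [z]. /libujoudomurev/ → livujouzomurev.
Rule 4 (pre-rhotic lowering): /u/ is a high vowel immediately before /r/, so it lowers to [o]. /livujouzomurev/ → livujouzomorev.
Rule 5 (final i-epenthesis): the form ends in the consonant /v/, so [i] is inserted word-finally. /livujouzomorev/ → livujouzomorevi.

livujouzomorevi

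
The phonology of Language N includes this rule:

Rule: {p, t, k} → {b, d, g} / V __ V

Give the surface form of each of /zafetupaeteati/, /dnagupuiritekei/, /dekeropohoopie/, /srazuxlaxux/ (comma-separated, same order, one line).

/zafetupaeteati/: /t/ is a voiceless stop between vowels /e/ and /u/, so it voices to [d]. /p/ is a voiceless stop between vowels /u/ and /a/, so it voices to [b]. /t/ is a voiceless stop between vowels /e/ and /e/, so it voices to [d]. /t/ is a voiceless stop between vowels /a/ and /i/, so it voices to [d]. → [zafedubaedeadi].
/dnagupuiritekei/: /p/ is a voiceless stop between vowels /u/ and /u/, so it voices to [b]. /t/ is a voiceless stop between vowels /i/ and /e/, so it voices to [d]. /k/ is a voiceless stop between vowels /e/ and /e/, so it voices to [g]. → [dnagubuiridegei].
/dekeropohoopie/: /k/ is a voiceless stop between vowels /e/ and /e/, so it voices to [g]. /p/ is a voiceless stop between vowels /o/ and /o/, so it voices to [b]. /p/ is a voiceless stop between vowels /o/ and /i/, so it voices to [b]. → [degerobohoobie].
/srazuxlaxux/: the rule's environment is not met; surfaces unchanged as [srazuxlaxux].

zafedubaedeadi, dnagubuiridegei, degerobohoobie, srazuxlaxux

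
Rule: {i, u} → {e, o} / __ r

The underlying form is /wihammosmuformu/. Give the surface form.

wihammosmuformu

No segment of /wihammosmuformu/ meets the structural description of the rule, so the form surfaces unchanged.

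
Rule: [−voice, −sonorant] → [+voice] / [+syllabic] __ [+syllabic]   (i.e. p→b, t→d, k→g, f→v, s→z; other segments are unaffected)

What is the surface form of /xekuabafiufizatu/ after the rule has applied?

/k/ is a voiceless obstruent between vowels /e/ and /u/, so it voices to [g].
/f/ is a voiceless obstruent between vowels /a/ and /i/, so it voices to [v].
/f/ is a voiceless obstruent between vowels /u/ and /i/, so it voices to [v].
/t/ is a voiceless obstruent between vowels /a/ and /u/, so it voices to [d].
Surface form: [xeguabaviuvizadu].

xeguabaviuvizadu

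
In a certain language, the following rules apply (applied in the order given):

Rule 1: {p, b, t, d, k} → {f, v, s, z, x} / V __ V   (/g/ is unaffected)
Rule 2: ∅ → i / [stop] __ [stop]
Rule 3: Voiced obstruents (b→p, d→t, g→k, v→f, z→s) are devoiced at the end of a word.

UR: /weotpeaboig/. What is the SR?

Rule 1 (intervocalic spirantization): /b/ is a stop between vowels /a/ and /o/, so it spirantizes to the fricative [v]. /weotpeaboig/ → weotpeavoig.
Rule 2 (stop-cluster i-epenthesis): /t/ and /p/ form a stop–stop cluster, so [i] is inserted between them. /weotpeavoig/ → weotipeavoig.
Rule 3 (final devoicing): /g/ is a voiced obstruent in word-final position, so it devoices to [k]. /weotipeavoig/ → weotipeavoik.

weotipeavoik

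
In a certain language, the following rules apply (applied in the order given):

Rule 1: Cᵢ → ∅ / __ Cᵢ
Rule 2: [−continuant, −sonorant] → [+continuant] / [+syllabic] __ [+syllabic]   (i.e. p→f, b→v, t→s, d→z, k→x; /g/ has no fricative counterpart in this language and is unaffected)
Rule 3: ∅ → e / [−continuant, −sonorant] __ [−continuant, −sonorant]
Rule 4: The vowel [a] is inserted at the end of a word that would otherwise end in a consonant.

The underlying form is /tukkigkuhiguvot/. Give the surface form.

tuxigekuhiguvota

Rule 1 (degemination): /kk/ is a geminate; the first /k/ deletes. /tukkigkuhiguvot/ → tukigkuhiguvot.
Rule 2 (intervocalic spirantization): /k/ is a stop between vowels /u/ and /i/, so it spirantizes to the fricative [x]. /tukigkuhiguvot/ → tuxigkuhiguvot.
Rule 3 (stop-cluster e-epenthesis): /g/ and /k/ form a stop–stop cluster, so [e] is inserted between them. /tuxigkuhiguvot/ → tuxigekuhiguvot.
Rule 4 (final a-epenthesis): the form ends in the consonant /t/, so [a] is inserted word-finally. /tuxigekuhiguvot/ → tuxigekuhiguvota.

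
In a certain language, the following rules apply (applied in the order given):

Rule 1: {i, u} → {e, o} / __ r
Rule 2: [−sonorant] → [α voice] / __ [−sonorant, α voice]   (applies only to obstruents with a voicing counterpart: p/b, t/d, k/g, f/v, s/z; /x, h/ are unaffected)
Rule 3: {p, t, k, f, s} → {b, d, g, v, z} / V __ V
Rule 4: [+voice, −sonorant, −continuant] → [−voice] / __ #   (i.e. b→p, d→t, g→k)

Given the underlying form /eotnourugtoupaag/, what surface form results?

Rule 1 (pre-rhotic lowering): /u/ is a high vowel immediately before /r/, so it lowers to [o]. /eotnourugtoupaag/ → eotnoorugtoupaag.
Rule 2 (regressive voicing assimilation): /g/ precedes the voiceless obstruent /t/, so it devoices to [k] by assimilation. /eotnoorugtoupaag/ → eotnooruktoupaag.
Rule 3 (intervocalic voicing): /p/ is a voiceless obstruent between vowels /u/ and /a/, so it voices to [b]. /eotnooruktoupaag/ → eotnooruktoubaag.
Rule 4 (final devoicing): /g/ is a voiced stop in word-final position, so it devoices to [k]. /eotnooruktoubaag/ → eotnooruktoubaak.

eotnooruktoubaak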